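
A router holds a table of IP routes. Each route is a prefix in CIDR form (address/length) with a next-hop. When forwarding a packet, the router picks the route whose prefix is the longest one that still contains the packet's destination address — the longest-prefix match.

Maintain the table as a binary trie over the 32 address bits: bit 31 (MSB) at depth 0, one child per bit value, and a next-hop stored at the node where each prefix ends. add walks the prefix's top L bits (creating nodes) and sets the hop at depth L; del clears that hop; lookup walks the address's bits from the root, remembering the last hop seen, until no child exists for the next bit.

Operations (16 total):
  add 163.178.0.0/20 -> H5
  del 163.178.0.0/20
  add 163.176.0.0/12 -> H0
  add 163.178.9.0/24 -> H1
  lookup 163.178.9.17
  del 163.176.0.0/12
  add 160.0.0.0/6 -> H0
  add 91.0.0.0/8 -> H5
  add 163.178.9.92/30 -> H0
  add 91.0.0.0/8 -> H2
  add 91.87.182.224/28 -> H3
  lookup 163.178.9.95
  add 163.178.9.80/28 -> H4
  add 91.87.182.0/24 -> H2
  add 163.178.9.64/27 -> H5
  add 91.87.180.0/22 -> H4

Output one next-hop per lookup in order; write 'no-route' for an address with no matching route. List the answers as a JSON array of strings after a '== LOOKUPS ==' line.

Apply in order:
  add 163.178.0.0/20 -> H5 at depth 20
  - 163.178.0.0/20 clear@20
  add 163.176.0.0/12 -> H0 at depth 12
  add 163.178.9.0/24 -> H1 at depth 24
  Q 163.178.9.17: descend 101000111011001000001001 ; hops seen [H0,H1] ; pick H1
  - 163.176.0.0/12 clear@12
  add 160.0.0.0/6 -> H0 at depth 6
  add 91.0.0.0/8 -> H5 at depth 8
  add 163.178.9.92/30 -> H0 at depth 30
  add 91.0.0.0/8 -> H2 at depth 8
  add 91.87.182.224/28 -> H3 at depth 28
  Q 163.178.9.95: descend 101000111011001000001001010111 ; hops seen [H0,H1,H0] ; pick H0
  add 163.178.9.80/28 -> H4 at depth 28
  add 91.87.182.0/24 -> H2 at depth 24
  add 163.178.9.64/27 -> H5 at depth 27
  add 91.87.180.0/22 -> H4 at depth 22

== LOOKUPS ==
["H1","H0"]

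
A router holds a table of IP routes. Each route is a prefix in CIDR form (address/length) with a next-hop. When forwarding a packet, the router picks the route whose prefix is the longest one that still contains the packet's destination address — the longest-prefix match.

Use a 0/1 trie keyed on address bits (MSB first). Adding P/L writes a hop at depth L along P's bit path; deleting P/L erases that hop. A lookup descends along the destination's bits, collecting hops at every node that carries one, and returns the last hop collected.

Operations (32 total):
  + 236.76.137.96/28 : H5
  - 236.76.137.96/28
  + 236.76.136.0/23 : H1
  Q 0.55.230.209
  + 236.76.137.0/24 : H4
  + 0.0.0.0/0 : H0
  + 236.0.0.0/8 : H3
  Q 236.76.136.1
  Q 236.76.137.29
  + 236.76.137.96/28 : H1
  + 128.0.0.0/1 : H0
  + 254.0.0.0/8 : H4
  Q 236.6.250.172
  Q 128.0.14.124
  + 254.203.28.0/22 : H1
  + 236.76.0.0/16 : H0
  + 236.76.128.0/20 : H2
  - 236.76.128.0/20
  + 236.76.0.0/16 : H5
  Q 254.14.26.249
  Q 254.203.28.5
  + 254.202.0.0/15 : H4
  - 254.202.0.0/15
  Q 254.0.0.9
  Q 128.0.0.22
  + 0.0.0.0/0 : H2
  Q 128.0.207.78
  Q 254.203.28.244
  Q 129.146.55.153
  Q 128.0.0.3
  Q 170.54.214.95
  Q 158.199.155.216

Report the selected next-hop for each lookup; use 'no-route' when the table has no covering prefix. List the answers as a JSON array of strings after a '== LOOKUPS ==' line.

Apply in order:
  + 236.76.137.96/28 (H5) depth=28
  del 236.76.137.96/28 (clear depth 28)
  + 236.76.136.0/23 (H1) depth=23
  Q 0.55.230.209: descend ε ; hops seen [∅] ; pick no-route
  + 236.76.137.0/24 (H4) depth=24
  + 0.0.0.0/0 (H0) depth=0
  + 236.0.0.0/8 (H3) depth=8
  Q 236.76.136.1: descend 11101100010011001000100 ; hops seen [H0,H3,H1] ; pick H1
  Q 236.76.137.29: descend 1110110001001100100010010 ; hops seen [H0,H3,H1,H4] ; pick H4
  + 236.76.137.96/28 (H1) depth=28
  + 128.0.0.0/1 (H0) depth=1
  + 254.0.0.0/8 (H4) depth=8
  Q 236.6.250.172: descend 111011000 ; hops seen [H0,H0,H3] ; pick H3
  Q 128.0.14.124: descend 1 ; hops seen [H0,H0] ; pick H0
  + 254.203.28.0/22 (H1) depth=22
  + 236.76.0.0/16 (H0) depth=16
  + 236.76.128.0/20 (H2) depth=20
  del 236.76.128.0/20 (clear depth 20)
  + 236.76.0.0/16 (H5) depth=16
  Q 254.14.26.249: descend 11111110 ; hops seen [H0,H0,H4] ; pick H4
  Q 254.203.28.5: descend 1111111011001011000111 ; hops seen [H0,H0,H4,H1] ; pick H1
  + 254.202.0.0/15 (H4) depth=15
  del 254.202.0.0/15 (clear depth 15)
  Q 254.0.0.9: descend 11111110 ; hops seen [H0,H0,H4] ; pick H4
  Q 128.0.0.22: descend 1 ; hops seen [H0,H0] ; pick H0
  + 0.0.0.0/0 (H2) depth=0
  Q 128.0.207.78: descend 1 ; hops seen [H2,H0] ; pick H0
  Q 254.203.28.244: descend 1111111011001011000111 ; hops seen [H2,H0,H4,H1] ; pick H1
  Q 129.146.55.153: descend 1 ; hops seen [H2,H0] ; pick H0
  Q 128.0.0.3: descend 1 ; hops seen [H2,H0] ; pick H0
  Q 170.54.214.95: descend 1 ; hops seen [H2,H0] ; pick H0
  Q 158.199.155.216: descend 1 ; hops seen [H2,H0] ; pick H0

== LOOKUPS ==
["no-route","H1","H4","H3","H0","H4","H1","H4","H0","H0","H1","H0","H0","H0","H0"]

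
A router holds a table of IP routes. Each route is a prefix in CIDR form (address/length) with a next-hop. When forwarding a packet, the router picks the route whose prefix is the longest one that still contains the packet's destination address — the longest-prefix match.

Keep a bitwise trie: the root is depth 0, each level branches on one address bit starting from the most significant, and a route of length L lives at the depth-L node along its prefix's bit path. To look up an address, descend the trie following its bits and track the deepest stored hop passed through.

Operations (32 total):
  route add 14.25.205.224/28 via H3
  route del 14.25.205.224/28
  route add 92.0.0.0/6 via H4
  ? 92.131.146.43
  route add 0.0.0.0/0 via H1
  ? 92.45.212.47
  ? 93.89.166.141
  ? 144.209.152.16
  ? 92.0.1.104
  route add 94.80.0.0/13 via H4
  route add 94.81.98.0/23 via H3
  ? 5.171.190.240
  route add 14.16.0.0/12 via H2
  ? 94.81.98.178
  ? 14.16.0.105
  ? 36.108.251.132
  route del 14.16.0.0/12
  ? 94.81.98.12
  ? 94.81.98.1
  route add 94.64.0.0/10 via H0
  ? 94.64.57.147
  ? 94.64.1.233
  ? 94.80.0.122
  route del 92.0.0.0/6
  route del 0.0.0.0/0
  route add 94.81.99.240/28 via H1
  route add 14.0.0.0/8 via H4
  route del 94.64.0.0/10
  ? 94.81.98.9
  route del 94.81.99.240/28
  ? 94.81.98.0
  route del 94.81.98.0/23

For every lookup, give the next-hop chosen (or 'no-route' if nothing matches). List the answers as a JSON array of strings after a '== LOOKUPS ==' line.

Trace:
  add 14.25.205.224/28 -> H3 at depth 28
  - 14.25.205.224/28 clear@28
  add 92.0.0.0/6 -> H4 at depth 6
  ? 92.131.146.43  path d0:-→d1:-→d2:-→d3:-→d4:-→d5:-→d6:H4  best=H4
  add 0.0.0.0/0 -> H1 at depth 0
  ? 92.45.212.47  path d0:H1→d1:-→d2:-→d3:-→d4:-→d5:-→d6:H4  best=H4
  ? 93.89.166.141  path d0:H1→d1:-→d2:-→d3:-→d4:-→d5:-→d6:H4  best=H4
  ? 144.209.152.16  path d0:H1  best=H1
  ? 92.0.1.104  path d0:H1→d1:-→d2:-→d3:-→d4:-→d5:-→d6:H4  best=H4
  add 94.80.0.0/13 -> H4 at depth 13
  add 94.81.98.0/23 -> H3 at depth 23
  ? 5.171.190.240  path d0:H1→d1:-→d2:-→d3:-→d4:-  best=H1
  add 14.16.0.0/12 -> H2 at depth 12
  ? 94.81.98.178  path d0:H1→d1:-→d2:-→d3:-→d4:-→d5:-→d6:H4→d7:-→d8:-→d9:-→d10:-→d11:-→d12:-→d13:H4→d14:-→d15:-→d16:-→d17:-→d18:-→d19:-→d20:-→d21:-→d22:-→d23:H3  best=H3
  ? 14.16.0.105  path d0:H1→d1:-→d2:-→d3:-→d4:-→d5:-→d6:-→d7:-→d8:-→d9:-→d10:-→d11:-→d12:H2  best=H2
  ? 36.108.251.132  path d0:H1→d1:-→d2:-  best=H1
  - 14.16.0.0/12 clear@12
  ? 94.81.98.12  path d0:H1→d1:-→d2:-→d3:-→d4:-→d5:-→d6:H4→d7:-→d8:-→d9:-→d10:-→d11:-→d12:-→d13:H4→d14:-→d15:-→d16:-→d17:-→d18:-→d19:-→d20:-→d21:-→d22:-→d23:H3  best=H3
  ? 94.81.98.1  path d0:H1→d1:-→d2:-→d3:-→d4:-→d5:-→d6:H4→d7:-→d8:-→d9:-→d10:-→d11:-→d12:-→d13:H4→d14:-→d15:-→d16:-→d17:-→d18:-→d19:-→d20:-→d21:-→d22:-→d23:H3  best=H3
  add 94.64.0.0/10 -> H0 at depth 10
  ? 94.64.57.147  path d0:H1→d1:-→d2:-→d3:-→d4:-→d5:-→d6:H4→d7:-→d8:-→d9:-→d10:H0→d11:-  best=H0
  ? 94.64.1.233  path d0:H1→d1:-→d2:-→d3:-→d4:-→d5:-→d6:H4→d7:-→d8:-→d9:-→d10:H0→d11:-  best=H0
  ? 94.80.0.122  path d0:H1→d1:-→d2:-→d3:-→d4:-→d5:-→d6:H4→d7:-→d8:-→d9:-→d10:H0→d11:-→d12:-→d13:H4→d14:-→d15:-  best=H4
  - 92.0.0.0/6 clear@6
  - 0.0.0.0/0 clear@0
  add 94.81.99.240/28 -> H1 at depth 28
  add 14.0.0.0/8 -> H4 at depth 8
  - 94.64.0.0/10 clear@10
  ? 94.81.98.9  path d0:-→d1:-→d2:-→d3:-→d4:-→d5:-→d6:-→d7:-→d8:-→d9:-→d10:-→d11:-→d12:-→d13:H4→d14:-→d15:-→d16:-→d17:-→d18:-→d19:-→d20:-→d21:-→d22:-→d23:H3  best=H3
  - 94.81.99.240/28 clear@28
  ? 94.81.98.0  path d0:-→d1:-→d2:-→d3:-→d4:-→d5:-→d6:-→d7:-→d8:-→d9:-→d10:-→d11:-→d12:-→d13:H4→d14:-→d15:-→d16:-→d17:-→d18:-→d19:-→d20:-→d21:-→d22:-→d23:H3  best=H3
  - 94.81.98.0/23 clear@23

== LOOKUPS ==
["H4","H4","H4","H1","H4","H1","H3","H2","H1","H3","H3","H0","H0","H4","H3","H3"]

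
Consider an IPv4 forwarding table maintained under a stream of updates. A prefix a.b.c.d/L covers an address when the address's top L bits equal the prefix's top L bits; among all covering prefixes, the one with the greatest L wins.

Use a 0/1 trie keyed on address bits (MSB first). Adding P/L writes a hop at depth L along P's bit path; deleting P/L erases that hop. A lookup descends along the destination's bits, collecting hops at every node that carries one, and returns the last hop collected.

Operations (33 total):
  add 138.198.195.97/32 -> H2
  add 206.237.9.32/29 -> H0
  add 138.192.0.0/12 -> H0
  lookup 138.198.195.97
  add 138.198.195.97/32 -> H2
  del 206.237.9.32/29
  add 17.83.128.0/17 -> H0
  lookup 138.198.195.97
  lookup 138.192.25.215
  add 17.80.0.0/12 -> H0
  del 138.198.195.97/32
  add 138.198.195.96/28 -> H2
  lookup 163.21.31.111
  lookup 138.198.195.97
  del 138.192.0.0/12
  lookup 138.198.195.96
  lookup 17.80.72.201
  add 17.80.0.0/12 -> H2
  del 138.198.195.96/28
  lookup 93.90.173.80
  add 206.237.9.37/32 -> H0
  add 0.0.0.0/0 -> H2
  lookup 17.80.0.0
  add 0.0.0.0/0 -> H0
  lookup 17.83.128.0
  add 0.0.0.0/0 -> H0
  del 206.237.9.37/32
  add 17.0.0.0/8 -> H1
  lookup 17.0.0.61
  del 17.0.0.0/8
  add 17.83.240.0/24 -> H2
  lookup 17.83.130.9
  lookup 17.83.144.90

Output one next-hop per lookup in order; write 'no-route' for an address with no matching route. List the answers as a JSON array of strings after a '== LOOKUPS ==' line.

Apply in order:
  add 138.198.195.97/32 -> H2 at depth 32
  add 206.237.9.32/29 -> H0 at depth 29
  add 138.192.0.0/12 -> H0 at depth 12
  ? 138.198.195.97  path d0:-→d1:-→d2:-→d3:-→d4:-→d5:-→d6:-→d7:-→d8:-→d9:-→d10:-→d11:-→d12:H0→d13:-→d14:-→d15:-→d16:-→d17:-→d18:-→d19:-→d20:-→d21:-→d22:-→d23:-→d24:-→d25:-→d26:-→d27:-→d28:-→d29:-→d30:-→d31:-→d32:H2  best=H2
  add 138.198.195.97/32 -> H2 at depth 32
  - 206.237.9.32/29 clear@29
  add 17.83.128.0/17 -> H0 at depth 17
  ? 138.198.195.97  path d0:-→d1:-→d2:-→d3:-→d4:-→d5:-→d6:-→d7:-→d8:-→d9:-→d10:-→d11:-→d12:H0→d13:-→d14:-→d15:-→d16:-→d17:-→d18:-→d19:-→d20:-→d21:-→d22:-→d23:-→d24:-→d25:-→d26:-→d27:-→d28:-→d29:-→d30:-→d31:-→d32:H2  best=H2
  ? 138.192.25.215  path d0:-→d1:-→d2:-→d3:-→d4:-→d5:-→d6:-→d7:-→d8:-→d9:-→d10:-→d11:-→d12:H0→d13:-  best=H0
  add 17.80.0.0/12 -> H0 at depth 12
  - 138.198.195.97/32 clear@32
  add 138.198.195.96/28 -> H2 at depth 28
  ? 163.21.31.111  path d0:-→d1:-→d2:-  best=no-route
  ? 138.198.195.97  path d0:-→d1:-→d2:-→d3:-→d4:-→d5:-→d6:-→d7:-→d8:-→d9:-→d10:-→d11:-→d12:H0→d13:-→d14:-→d15:-→d16:-→d17:-→d18:-→d19:-→d20:-→d21:-→d22:-→d23:-→d24:-→d25:-→d26:-→d27:-→d28:H2→d29:-→d30:-→d31:-→d32:-  best=H2
  - 138.192.0.0/12 clear@12
  ? 138.198.195.96  path d0:-→d1:-→d2:-→d3:-→d4:-→d5:-→d6:-→d7:-→d8:-→d9:-→d10:-→d11:-→d12:-→d13:-→d14:-→d15:-→d16:-→d17:-→d18:-→d19:-→d20:-→d21:-→d22:-→d23:-→d24:-→d25:-→d26:-→d27:-→d28:H2→d29:-→d30:-→d31:-  best=H2
  ? 17.80.72.201  path d0:-→d1:-→d2:-→d3:-→d4:-→d5:-→d6:-→d7:-→d8:-→d9:-→d10:-→d11:-→d12:H0→d13:-→d14:-  best=H0
  add 17.80.0.0/12 -> H2 at depth 12
  - 138.198.195.96/28 clear@28
  ? 93.90.173.80  path d0:-→d1:-  best=no-route
  add 206.237.9.37/32 -> H0 at depth 32
  add 0.0.0.0/0 -> H2 at depth 0
  ? 17.80.0.0  path d0:H2→d1:-→d2:-→d3:-→d4:-→d5:-→d6:-→d7:-→d8:-→d9:-→d10:-→d11:-→d12:H2→d13:-→d14:-  best=H2
  add 0.0.0.0/0 -> H0 at depth 0
  ? 17.83.128.0  path d0:H0→d1:-→d2:-→d3:-→d4:-→d5:-→d6:-→d7:-→d8:-→d9:-→d10:-→d11:-→d12:H2→d13:-→d14:-→d15:-→d16:-→d17:H0  best=H0
  add 0.0.0.0/0 -> H0 at depth 0
  - 206.237.9.37/32 clear@32
  add 17.0.0.0/8 -> H1 at depth 8
  ? 17.0.0.61  path d0:H0→d1:-→d2:-→d3:-→d4:-→d5:-→d6:-→d7:-→d8:H1→d9:-  best=H1
  - 17.0.0.0/8 clear@8
  add 17.83.240.0/24 -> H2 at depth 24
  ? 17.83.130.9  path d0:H0→d1:-→d2:-→d3:-→d4:-→d5:-→d6:-→d7:-→d8:-→d9:-→d10:-→d11:-→d12:H2→d13:-→d14:-→d15:-→d16:-→d17:H0  best=H0
  ? 17.83.144.90  path d0:H0→d1:-→d2:-→d3:-→d4:-→d5:-→d6:-→d7:-→d8:-→d9:-→d10:-→d11:-→d12:H2→d13:-→d14:-→d15:-→d16:-→d17:H0  best=H0

== LOOKUPS ==
["H2","H2","H0","no-route","H2","H2","H0","no-route","H2","H0","H1","H0","H0"]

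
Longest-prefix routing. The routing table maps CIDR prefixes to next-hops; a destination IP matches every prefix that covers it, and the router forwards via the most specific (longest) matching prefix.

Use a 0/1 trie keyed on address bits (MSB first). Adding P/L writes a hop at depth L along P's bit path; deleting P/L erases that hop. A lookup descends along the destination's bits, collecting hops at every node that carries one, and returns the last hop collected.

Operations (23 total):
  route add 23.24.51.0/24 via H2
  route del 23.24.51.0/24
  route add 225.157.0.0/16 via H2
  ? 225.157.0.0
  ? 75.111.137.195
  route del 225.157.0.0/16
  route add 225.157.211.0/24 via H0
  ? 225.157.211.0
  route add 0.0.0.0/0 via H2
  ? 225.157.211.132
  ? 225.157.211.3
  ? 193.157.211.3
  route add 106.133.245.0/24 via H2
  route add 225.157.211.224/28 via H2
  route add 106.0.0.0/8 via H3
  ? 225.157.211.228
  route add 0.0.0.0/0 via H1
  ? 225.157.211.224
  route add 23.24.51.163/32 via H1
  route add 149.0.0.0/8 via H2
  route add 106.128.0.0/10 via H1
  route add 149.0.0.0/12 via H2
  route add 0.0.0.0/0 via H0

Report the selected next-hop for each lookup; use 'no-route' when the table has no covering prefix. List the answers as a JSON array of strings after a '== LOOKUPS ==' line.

Process each operation:
  add 23.24.51.0/24 -> H2 at depth 24
  del 23.24.51.0/24 (clear depth 24)
  add 225.157.0.0/16 -> H2 at depth 16
  Q 225.157.0.0: descend 1110000110011101 ; hops seen [H2] ; pick H2
  Q 75.111.137.195: descend 0 ; hops seen [∅] ; pick no-route
  del 225.157.0.0/16 (clear depth 16)
  add 225.157.211.0/24 -> H0 at depth 24
  Q 225.157.211.0: descend 111000011001110111010011 ; hops seen [H0] ; pick H0
  add 0.0.0.0/0 -> H2 at depth 0
  Q 225.157.211.132: descend 111000011001110111010011 ; hops seen [H2,H0] ; pick H0
  Q 225.157.211.3: descend 111000011001110111010011 ; hops seen [H2,H0] ; pick H0
  Q 193.157.211.3: descend 11 ; hops seen [H2] ; pick H2
  add 106.133.245.0/24 -> H2 at depth 24
  add 225.157.211.224/28 -> H2 at depth 28
  add 106.0.0.0/8 -> H3 at depth 8
  Q 225.157.211.228: descend 1110000110011101110100111110 ; hops seen [H2,H0,H2] ; pick H2
  add 0.0.0.0/0 -> H1 at depth 0
  Q 225.157.211.224: descend 1110000110011101110100111110 ; hops seen [H1,H0,H2] ; pick H2
  add 23.24.51.163/32 -> H1 at depth 32
  add 149.0.0.0/8 -> H2 at depth 8
  add 106.128.0.0/10 -> H1 at depth 10
  add 149.0.0.0/12 -> H2 at depth 12
  add 0.0.0.0/0 -> H0 at depth 0

== LOOKUPS ==
["H2","no-route","H0","H0","H0","H2","H2","H2"]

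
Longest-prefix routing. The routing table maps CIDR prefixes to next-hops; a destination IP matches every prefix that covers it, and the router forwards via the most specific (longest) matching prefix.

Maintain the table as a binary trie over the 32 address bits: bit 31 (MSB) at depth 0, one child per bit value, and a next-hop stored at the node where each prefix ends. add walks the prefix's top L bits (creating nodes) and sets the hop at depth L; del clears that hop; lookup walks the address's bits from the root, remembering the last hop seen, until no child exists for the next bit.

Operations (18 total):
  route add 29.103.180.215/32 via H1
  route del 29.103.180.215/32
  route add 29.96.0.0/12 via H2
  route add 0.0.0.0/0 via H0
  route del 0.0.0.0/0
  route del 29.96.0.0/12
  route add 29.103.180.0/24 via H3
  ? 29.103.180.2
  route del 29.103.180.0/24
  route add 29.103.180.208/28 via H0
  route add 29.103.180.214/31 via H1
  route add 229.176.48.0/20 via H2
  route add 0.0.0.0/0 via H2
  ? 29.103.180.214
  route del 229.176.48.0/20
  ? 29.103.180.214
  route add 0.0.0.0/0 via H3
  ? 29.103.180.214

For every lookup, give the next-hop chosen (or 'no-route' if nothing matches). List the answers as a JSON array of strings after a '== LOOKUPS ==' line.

Trace:
  add 29.103.180.215/32 -> H1 at depth 32
  del 29.103.180.215/32 (clear depth 32)
  add 29.96.0.0/12 -> H2 at depth 12
  add 0.0.0.0/0 -> H0 at depth 0
  del 0.0.0.0/0 (clear depth 0)
  del 29.96.0.0/12 (clear depth 12)
  add 29.103.180.0/24 -> H3 at depth 24
  Q 29.103.180.2: descend 000111010110011110110100 ; hops seen [H3] ; pick H3
  del 29.103.180.0/24 (clear depth 24)
  add 29.103.180.208/28 -> H0 at depth 28
  add 29.103.180.214/31 -> H1 at depth 31
  add 229.176.48.0/20 -> H2 at depth 20
  add 0.0.0.0/0 -> H2 at depth 0
  Q 29.103.180.214: descend 0001110101100111101101001101011 ; hops seen [H2,H0,H1] ; pick H1
  del 229.176.48.0/20 (clear depth 20)
  Q 29.103.180.214: descend 0001110101100111101101001101011 ; hops seen [H2,H0,H1] ; pick H1
  add 0.0.0.0/0 -> H3 at depth 0
  Q 29.103.180.214: descend 0001110101100111101101001101011 ; hops seen [H3,H0,H1] ; pick H1

== LOOKUPS ==
["H3","H1","H1","H1"]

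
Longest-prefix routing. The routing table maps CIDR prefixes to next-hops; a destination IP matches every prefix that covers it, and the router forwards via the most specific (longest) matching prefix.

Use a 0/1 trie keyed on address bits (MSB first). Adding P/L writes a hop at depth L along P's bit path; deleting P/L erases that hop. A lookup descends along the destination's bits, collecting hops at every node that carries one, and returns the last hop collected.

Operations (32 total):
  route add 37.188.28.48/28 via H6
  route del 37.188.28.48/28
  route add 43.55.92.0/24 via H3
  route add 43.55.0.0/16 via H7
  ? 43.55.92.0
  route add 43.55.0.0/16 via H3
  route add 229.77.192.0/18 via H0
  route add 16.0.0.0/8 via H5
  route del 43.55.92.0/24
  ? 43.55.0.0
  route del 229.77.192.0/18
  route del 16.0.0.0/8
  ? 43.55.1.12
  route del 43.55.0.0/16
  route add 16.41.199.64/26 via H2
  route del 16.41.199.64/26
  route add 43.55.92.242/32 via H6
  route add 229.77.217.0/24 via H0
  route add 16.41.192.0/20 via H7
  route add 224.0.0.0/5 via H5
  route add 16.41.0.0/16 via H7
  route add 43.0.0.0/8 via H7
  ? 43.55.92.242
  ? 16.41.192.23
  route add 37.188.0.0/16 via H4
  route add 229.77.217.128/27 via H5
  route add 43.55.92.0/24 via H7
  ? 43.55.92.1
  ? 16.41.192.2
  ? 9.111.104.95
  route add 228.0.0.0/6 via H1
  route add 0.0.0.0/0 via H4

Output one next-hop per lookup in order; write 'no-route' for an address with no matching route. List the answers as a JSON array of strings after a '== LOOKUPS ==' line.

Process each operation:
  add 37.188.28.48/28 -> H6 at depth 28
  del 37.188.28.48/28 (clear depth 28)
  add 43.55.92.0/24 -> H3 at depth 24
  add 43.55.0.0/16 -> H7 at depth 16
  Q 43.55.92.0: descend 001010110011011101011100 ; hops seen [H7,H3] ; pick H3
  add 43.55.0.0/16 -> H3 at depth 16
  add 229.77.192.0/18 -> H0 at depth 18
  add 16.0.0.0/8 -> H5 at depth 8
  del 43.55.92.0/24 (clear depth 24)
  Q 43.55.0.0: descend 00101011001101110 ; hops seen [H3] ; pick H3
  del 229.77.192.0/18 (clear depth 18)
  del 16.0.0.0/8 (clear depth 8)
  Q 43.55.1.12: descend 00101011001101110 ; hops seen [H3] ; pick H3
  del 43.55.0.0/16 (clear depth 16)
  add 16.41.199.64/26 -> H2 at depth 26
  del 16.41.199.64/26 (clear depth 26)
  add 43.55.92.242/32 -> H6 at depth 32
  add 229.77.217.0/24 -> H0 at depth 24
  add 16.41.192.0/20 -> H7 at depth 20
  add 224.0.0.0/5 -> H5 at depth 5
  add 16.41.0.0/16 -> H7 at depth 16
  add 43.0.0.0/8 -> H7 at depth 8
  Q 43.55.92.242: descend 00101011001101110101110011110010 ; hops seen [H7,H6] ; pick H6
  Q 16.41.192.23: descend 000100000010100111000 ; hops seen [H7,H7] ; pick H7
  add 37.188.0.0/16 -> H4 at depth 16
  add 229.77.217.128/27 -> H5 at depth 27
  add 43.55.92.0/24 -> H7 at depth 24
  Q 43.55.92.1: descend 001010110011011101011100 ; hops seen [H7,H7] ; pick H7
  Q 16.41.192.2: descend 000100000010100111000 ; hops seen [H7,H7] ; pick H7
  Q 9.111.104.95: descend 000 ; hops seen [∅] ; pick no-route
  add 228.0.0.0/6 -> H1 at depth 6
  add 0.0.0.0/0 -> H4 at depth 0

== LOOKUPS ==
["H3","H3","H3","H6","H7","H7","H7","no-route"]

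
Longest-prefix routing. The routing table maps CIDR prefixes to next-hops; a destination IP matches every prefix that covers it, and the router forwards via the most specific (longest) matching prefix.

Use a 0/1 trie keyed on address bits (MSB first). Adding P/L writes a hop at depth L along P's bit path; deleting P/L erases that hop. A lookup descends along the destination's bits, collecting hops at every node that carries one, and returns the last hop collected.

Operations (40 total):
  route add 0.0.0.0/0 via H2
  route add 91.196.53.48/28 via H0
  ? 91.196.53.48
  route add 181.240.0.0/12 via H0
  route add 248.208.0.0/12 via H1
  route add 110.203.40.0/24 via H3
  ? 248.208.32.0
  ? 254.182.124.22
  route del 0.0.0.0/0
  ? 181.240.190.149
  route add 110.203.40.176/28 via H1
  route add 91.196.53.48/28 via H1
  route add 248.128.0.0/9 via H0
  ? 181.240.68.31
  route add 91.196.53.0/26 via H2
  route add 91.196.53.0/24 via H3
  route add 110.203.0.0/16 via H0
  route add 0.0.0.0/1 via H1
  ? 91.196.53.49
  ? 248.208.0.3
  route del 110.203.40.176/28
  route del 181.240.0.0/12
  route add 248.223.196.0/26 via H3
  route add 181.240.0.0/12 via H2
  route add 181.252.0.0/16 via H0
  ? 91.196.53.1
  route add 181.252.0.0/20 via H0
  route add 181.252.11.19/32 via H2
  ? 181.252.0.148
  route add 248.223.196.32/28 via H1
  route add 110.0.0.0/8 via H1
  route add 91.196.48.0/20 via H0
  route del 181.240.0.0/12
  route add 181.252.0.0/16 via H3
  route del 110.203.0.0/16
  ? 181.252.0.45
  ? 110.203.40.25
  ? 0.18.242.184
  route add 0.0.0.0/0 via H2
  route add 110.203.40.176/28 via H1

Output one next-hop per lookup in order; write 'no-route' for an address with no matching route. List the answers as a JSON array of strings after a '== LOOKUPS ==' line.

Apply in order:
  add 0.0.0.0/0 -> H2 at depth 0
  add 91.196.53.48/28 -> H0 at depth 28
  Q 91.196.53.48: descend 0101101111000100001101010011 ; hops seen [H2,H0] ; pick H0
  add 181.240.0.0/12 -> H0 at depth 12
  add 248.208.0.0/12 -> H1 at depth 12
  add 110.203.40.0/24 -> H3 at depth 24
  Q 248.208.32.0: descend 111110001101 ; hops seen [H2,H1] ; pick H1
  Q 254.182.124.22: descend 11111 ; hops seen [H2] ; pick H2
  - 0.0.0.0/0 clear@0
  Q 181.240.190.149: descend 101101011111 ; hops seen [H0] ; pick H0
  add 110.203.40.176/28 -> H1 at depth 28
  add 91.196.53.48/28 -> H1 at depth 28
  add 248.128.0.0/9 -> H0 at depth 9
  Q 181.240.68.31: descend 101101011111 ; hops seen [H0] ; pick H0
  add 91.196.53.0/26 -> H2 at depth 26
  add 91.196.53.0/24 -> H3 at depth 24
  add 110.203.0.0/16 -> H0 at depth 16
  add 0.0.0.0/1 -> H1 at depth 1
  Q 91.196.53.49: descend 0101101111000100001101010011 ; hops seen [H1,H3,H2,H1] ; pick H1
  Q 248.208.0.3: descend 111110001101 ; hops seen [H0,H1] ; pick H1
  - 110.203.40.176/28 clear@28
  - 181.240.0.0/12 clear@12
  add 248.223.196.0/26 -> H3 at depth 26
  add 181.240.0.0/12 -> H2 at depth 12
  add 181.252.0.0/16 -> H0 at depth 16
  Q 91.196.53.1: descend 01011011110001000011010100 ; hops seen [H1,H3,H2] ; pick H2
  add 181.252.0.0/20 -> H0 at depth 20
  add 181.252.11.19/32 -> H2 at depth 32
  Q 181.252.0.148: descend 10110101111111000000 ; hops seen [H2,H0,H0] ; pick H0
  add 248.223.196.32/28 -> H1 at depth 28
  add 110.0.0.0/8 -> H1 at depth 8
  add 91.196.48.0/20 -> H0 at depth 20
  - 181.240.0.0/12 clear@12
  add 181.252.0.0/16 -> H3 at depth 16
  - 110.203.0.0/16 clear@16
  Q 181.252.0.45: descend 10110101111111000000 ; hops seen [H3,H0] ; pick H0
  Q 110.203.40.25: descend 011011101100101100101000 ; hops seen [H1,H1,H3] ; pick H3
  Q 0.18.242.184: descend 0 ; hops seen [H1] ; pick H1
  add 0.0.0.0/0 -> H2 at depth 0
  add 110.203.40.176/28 -> H1 at depth 28

== LOOKUPS ==
["H0","H1","H2","H0","H0","H1","H1","H2","H0","H0","H3","H1"]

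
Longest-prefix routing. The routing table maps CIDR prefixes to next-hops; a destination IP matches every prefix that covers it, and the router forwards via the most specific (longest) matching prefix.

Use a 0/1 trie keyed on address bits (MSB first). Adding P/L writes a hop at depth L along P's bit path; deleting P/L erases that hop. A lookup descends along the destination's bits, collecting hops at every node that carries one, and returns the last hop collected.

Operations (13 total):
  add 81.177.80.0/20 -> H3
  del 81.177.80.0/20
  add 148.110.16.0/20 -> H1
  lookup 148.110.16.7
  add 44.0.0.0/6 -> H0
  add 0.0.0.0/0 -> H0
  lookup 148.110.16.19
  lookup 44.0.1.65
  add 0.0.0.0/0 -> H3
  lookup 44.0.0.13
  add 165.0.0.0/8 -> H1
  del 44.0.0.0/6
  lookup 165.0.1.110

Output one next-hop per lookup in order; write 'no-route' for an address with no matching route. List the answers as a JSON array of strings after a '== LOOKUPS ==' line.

Process each operation:
  + 81.177.80.0/20 (H3) depth=20
  del 81.177.80.0/20 (clear depth 20)
  + 148.110.16.0/20 (H1) depth=20
  Q 148.110.16.7: descend 10010100011011100001 ; hops seen [H1] ; pick H1
  + 44.0.0.0/6 (H0) depth=6
  + 0.0.0.0/0 (H0) depth=0
  Q 148.110.16.19: descend 10010100011011100001 ; hops seen [H0,H1] ; pick H1
  Q 44.0.1.65: descend 001011 ; hops seen [H0,H0] ; pick H0
  + 0.0.0.0/0 (H3) depth=0
  Q 44.0.0.13: descend 001011 ; hops seen [H3,H0] ; pick H0
  + 165.0.0.0/8 (H1) depth=8
  del 44.0.0.0/6 (clear depth 6)
  Q 165.0.1.110: descend 10100101 ; hops seen [H3,H1] ; pick H1

== LOOKUPS ==
["H1","H1","H0","H0","H1"]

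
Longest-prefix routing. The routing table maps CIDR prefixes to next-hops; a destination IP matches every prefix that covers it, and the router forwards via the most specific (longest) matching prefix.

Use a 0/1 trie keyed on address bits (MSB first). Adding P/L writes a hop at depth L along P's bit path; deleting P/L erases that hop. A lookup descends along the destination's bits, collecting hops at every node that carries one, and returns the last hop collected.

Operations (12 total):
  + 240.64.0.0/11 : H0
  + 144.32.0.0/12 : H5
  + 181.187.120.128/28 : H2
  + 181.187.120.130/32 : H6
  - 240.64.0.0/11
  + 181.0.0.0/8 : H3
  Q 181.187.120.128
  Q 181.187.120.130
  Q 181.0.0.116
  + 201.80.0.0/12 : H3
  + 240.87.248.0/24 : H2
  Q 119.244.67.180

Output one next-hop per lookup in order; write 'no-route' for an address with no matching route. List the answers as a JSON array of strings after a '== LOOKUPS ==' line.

Apply in order:
  + 240.64.0.0/11 (H0) depth=11
  + 144.32.0.0/12 (H5) depth=12
  + 181.187.120.128/28 (H2) depth=28
  + 181.187.120.130/32 (H6) depth=32
  - 240.64.0.0/11 clear@11
  + 181.0.0.0/8 (H3) depth=8
  Q 181.187.120.128: descend 101101011011101101111000100000 ; hops seen [H3,H2] ; pick H2
  Q 181.187.120.130: descend 10110101101110110111100010000010 ; hops seen [H3,H2,H6] ; pick H6
  Q 181.0.0.116: descend 10110101 ; hops seen [H3] ; pick H3
  + 201.80.0.0/12 (H3) depth=12
  + 240.87.248.0/24 (H2) depth=24
  Q 119.244.67.180: descend ε ; hops seen [∅] ; pick no-route

== LOOKUPS ==
["H2","H6","H3","no-route"]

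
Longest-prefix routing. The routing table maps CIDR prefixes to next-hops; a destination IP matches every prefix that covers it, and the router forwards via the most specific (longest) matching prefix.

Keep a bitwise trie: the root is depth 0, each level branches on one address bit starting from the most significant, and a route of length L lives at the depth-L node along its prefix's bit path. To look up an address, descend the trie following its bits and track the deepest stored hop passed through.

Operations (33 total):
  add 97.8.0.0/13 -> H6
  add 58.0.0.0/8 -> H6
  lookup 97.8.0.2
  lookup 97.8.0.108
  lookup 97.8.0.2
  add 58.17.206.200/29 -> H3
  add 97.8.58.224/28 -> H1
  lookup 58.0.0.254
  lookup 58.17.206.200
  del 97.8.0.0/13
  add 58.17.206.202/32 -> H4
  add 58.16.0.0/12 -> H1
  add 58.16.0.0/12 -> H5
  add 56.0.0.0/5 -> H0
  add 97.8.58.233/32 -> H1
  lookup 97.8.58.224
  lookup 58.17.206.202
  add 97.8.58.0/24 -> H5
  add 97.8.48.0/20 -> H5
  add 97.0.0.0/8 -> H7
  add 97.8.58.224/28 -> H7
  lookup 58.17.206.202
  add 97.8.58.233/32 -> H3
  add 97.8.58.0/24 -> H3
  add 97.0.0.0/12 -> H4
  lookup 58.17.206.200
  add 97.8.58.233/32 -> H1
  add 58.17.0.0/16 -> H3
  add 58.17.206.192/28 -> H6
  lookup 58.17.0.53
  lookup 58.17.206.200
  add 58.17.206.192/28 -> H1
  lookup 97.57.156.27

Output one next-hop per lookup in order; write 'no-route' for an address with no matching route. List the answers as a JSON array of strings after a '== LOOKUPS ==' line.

Trace:
  + 97.8.0.0/13 (H6) depth=13
  + 58.0.0.0/8 (H6) depth=8
  ? 97.8.0.2  path d0:-→d1:-→d2:-→d3:-→d4:-→d5:-→d6:-→d7:-→d8:-→d9:-→d10:-→d11:-→d12:-→d13:H6  best=H6
  ? 97.8.0.108  path d0:-→d1:-→d2:-→d3:-→d4:-→d5:-→d6:-→d7:-→d8:-→d9:-→d10:-→d11:-→d12:-→d13:H6  best=H6
  ? 97.8.0.2  path d0:-→d1:-→d2:-→d3:-→d4:-→d5:-→d6:-→d7:-→d8:-→d9:-→d10:-→d11:-→d12:-→d13:H6  best=H6
  + 58.17.206.200/29 (H3) depth=29
  + 97.8.58.224/28 (H1) depth=28
  ? 58.0.0.254  path d0:-→d1:-→d2:-→d3:-→d4:-→d5:-→d6:-→d7:-→d8:H6→d9:-→d10:-→d11:-  best=H6
  ? 58.17.206.200  path d0:-→d1:-→d2:-→d3:-→d4:-→d5:-→d6:-→d7:-→d8:H6→d9:-→d10:-→d11:-→d12:-→d13:-→d14:-→d15:-→d16:-→d17:-→d18:-→d19:-→d20:-→d21:-→d22:-→d23:-→d24:-→d25:-→d26:-→d27:-→d28:-→d29:H3  best=H3
  del 97.8.0.0/13 (clear depth 13)
  + 58.17.206.202/32 (H4) depth=32
  + 58.16.0.0/12 (H1) depth=12
  + 58.16.0.0/12 (H5) depth=12
  + 56.0.0.0/5 (H0) depth=5
  + 97.8.58.233/32 (H1) depth=32
  ? 97.8.58.224  path d0:-→d1:-→d2:-→d3:-→d4:-→d5:-→d6:-→d7:-→d8:-→d9:-→d10:-→d11:-→d12:-→d13:-→d14:-→d15:-→d16:-→d17:-→d18:-→d19:-→d20:-→d21:-→d22:-→d23:-→d24:-→d25:-→d26:-→d27:-→d28:H1  best=H1
  ? 58.17.206.202  path d0:-→d1:-→d2:-→d3:-→d4:-→d5:H0→d6:-→d7:-→d8:H6→d9:-→d10:-→d11:-→d12:H5→d13:-→d14:-→d15:-→d16:-→d17:-→d18:-→d19:-→d20:-→d21:-→d22:-→d23:-→d24:-→d25:-→d26:-→d27:-→d28:-→d29:H3→d30:-→d31:-→d32:H4  best=H4
  + 97.8.58.0/24 (H5) depth=24
  + 97.8.48.0/20 (H5) depth=20
  + 97.0.0.0/8 (H7) depth=8
  + 97.8.58.224/28 (H7) depth=28
  ? 58.17.206.202  path d0:-→d1:-→d2:-→d3:-→d4:-→d5:H0→d6:-→d7:-→d8:H6→d9:-→d10:-→d11:-→d12:H5→d13:-→d14:-→d15:-→d16:-→d17:-→d18:-→d19:-→d20:-→d21:-→d22:-→d23:-→d24:-→d25:-→d26:-→d27:-→d28:-→d29:H3→d30:-→d31:-→d32:H4  best=H4
  + 97.8.58.233/32 (H3) depth=32
  + 97.8.58.0/24 (H3) depth=24
  + 97.0.0.0/12 (H4) depth=12
  ? 58.17.206.200  path d0:-→d1:-→d2:-→d3:-→d4:-→d5:H0→d6:-→d7:-→d8:H6→d9:-→d10:-→d11:-→d12:H5→d13:-→d14:-→d15:-→d16:-→d17:-→d18:-→d19:-→d20:-→d21:-→d22:-→d23:-→d24:-→d25:-→d26:-→d27:-→d28:-→d29:H3→d30:-  best=H3
  + 97.8.58.233/32 (H1) depth=32
  + 58.17.0.0/16 (H3) depth=16
  + 58.17.206.192/28 (H6) depth=28
  ? 58.17.0.53  path d0:-→d1:-→d2:-→d3:-→d4:-→d5:H0→d6:-→d7:-→d8:H6→d9:-→d10:-→d11:-→d12:H5→d13:-→d14:-→d15:-→d16:H3  best=H3
  ? 58.17.206.200  path d0:-→d1:-→d2:-→d3:-→d4:-→d5:H0→d6:-→d7:-→d8:H6→d9:-→d10:-→d11:-→d12:H5→d13:-→d14:-→d15:-→d16:H3→d17:-→d18:-→d19:-→d20:-→d21:-→d22:-→d23:-→d24:-→d25:-→d26:-→d27:-→d28:H6→d29:H3→d30:-  best=H3
  + 58.17.206.192/28 (H1) depth=28
  ? 97.57.156.27  path d0:-→d1:-→d2:-→d3:-→d4:-→d5:-→d6:-→d7:-→d8:H7→d9:-→d10:-  best=H7

== LOOKUPS ==
["H6","H6","H6","H6","H3","H1","H4","H4","H3","H3","H3","H7"]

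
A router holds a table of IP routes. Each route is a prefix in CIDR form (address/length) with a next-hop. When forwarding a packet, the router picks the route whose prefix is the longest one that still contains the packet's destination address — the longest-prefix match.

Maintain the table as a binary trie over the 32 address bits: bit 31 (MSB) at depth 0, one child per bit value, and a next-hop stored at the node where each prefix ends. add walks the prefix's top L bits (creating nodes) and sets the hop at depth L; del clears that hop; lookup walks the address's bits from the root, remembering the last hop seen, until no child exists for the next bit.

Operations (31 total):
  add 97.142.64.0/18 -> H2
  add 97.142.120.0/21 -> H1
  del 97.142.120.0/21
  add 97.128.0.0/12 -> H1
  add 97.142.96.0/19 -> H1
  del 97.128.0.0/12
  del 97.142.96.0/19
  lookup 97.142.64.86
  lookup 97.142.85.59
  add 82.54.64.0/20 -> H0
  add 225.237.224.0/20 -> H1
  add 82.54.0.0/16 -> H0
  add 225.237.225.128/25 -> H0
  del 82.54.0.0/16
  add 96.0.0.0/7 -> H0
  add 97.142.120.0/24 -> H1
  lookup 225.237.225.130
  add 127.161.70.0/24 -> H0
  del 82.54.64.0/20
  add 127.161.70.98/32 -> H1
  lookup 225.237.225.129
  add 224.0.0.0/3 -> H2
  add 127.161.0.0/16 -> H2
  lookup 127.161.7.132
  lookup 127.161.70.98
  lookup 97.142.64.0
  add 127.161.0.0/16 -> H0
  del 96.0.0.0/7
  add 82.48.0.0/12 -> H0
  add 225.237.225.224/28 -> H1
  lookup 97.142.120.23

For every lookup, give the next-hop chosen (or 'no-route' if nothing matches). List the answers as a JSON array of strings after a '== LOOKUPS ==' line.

Trace:
  + 97.142.64.0/18 (H2) depth=18
  + 97.142.120.0/21 (H1) depth=21
  - 97.142.120.0/21 clear@21
  + 97.128.0.0/12 (H1) depth=12
  + 97.142.96.0/19 (H1) depth=19
  - 97.128.0.0/12 clear@12
  - 97.142.96.0/19 clear@19
  Q 97.142.64.86: descend 011000011000111001 ; hops seen [H2] ; pick H2
  Q 97.142.85.59: descend 011000011000111001 ; hops seen [H2] ; pick H2
  + 82.54.64.0/20 (H0) depth=20
  + 225.237.224.0/20 (H1) depth=20
  + 82.54.0.0/16 (H0) depth=16
  + 225.237.225.128/25 (H0) depth=25
  - 82.54.0.0/16 clear@16
  + 96.0.0.0/7 (H0) depth=7
  + 97.142.120.0/24 (H1) depth=24
  Q 225.237.225.130: descend 1110000111101101111000011 ; hops seen [H1,H0] ; pick H0
  + 127.161.70.0/24 (H0) depth=24
  - 82.54.64.0/20 clear@20
  + 127.161.70.98/32 (H1) depth=32
  Q 225.237.225.129: descend 1110000111101101111000011 ; hops seen [H1,H0] ; pick H0
  + 224.0.0.0/3 (H2) depth=3
  + 127.161.0.0/16 (H2) depth=16
  Q 127.161.7.132: descend 01111111101000010 ; hops seen [H2] ; pick H2
  Q 127.161.70.98: descend 01111111101000010100011001100010 ; hops seen [H2,H0,H1] ; pick H1
  Q 97.142.64.0: descend 011000011000111001 ; hops seen [H0,H2] ; pick H2
  + 127.161.0.0/16 (H0) depth=16
  - 96.0.0.0/7 clear@7
  + 82.48.0.0/12 (H0) depth=12
  + 225.237.225.224/28 (H1) depth=28
  Q 97.142.120.23: descend 011000011000111001111000 ; hops seen [H2,H1] ; pick H1

== LOOKUPS ==
["H2","H2","H0","H0","H2","H1","H2","H1"]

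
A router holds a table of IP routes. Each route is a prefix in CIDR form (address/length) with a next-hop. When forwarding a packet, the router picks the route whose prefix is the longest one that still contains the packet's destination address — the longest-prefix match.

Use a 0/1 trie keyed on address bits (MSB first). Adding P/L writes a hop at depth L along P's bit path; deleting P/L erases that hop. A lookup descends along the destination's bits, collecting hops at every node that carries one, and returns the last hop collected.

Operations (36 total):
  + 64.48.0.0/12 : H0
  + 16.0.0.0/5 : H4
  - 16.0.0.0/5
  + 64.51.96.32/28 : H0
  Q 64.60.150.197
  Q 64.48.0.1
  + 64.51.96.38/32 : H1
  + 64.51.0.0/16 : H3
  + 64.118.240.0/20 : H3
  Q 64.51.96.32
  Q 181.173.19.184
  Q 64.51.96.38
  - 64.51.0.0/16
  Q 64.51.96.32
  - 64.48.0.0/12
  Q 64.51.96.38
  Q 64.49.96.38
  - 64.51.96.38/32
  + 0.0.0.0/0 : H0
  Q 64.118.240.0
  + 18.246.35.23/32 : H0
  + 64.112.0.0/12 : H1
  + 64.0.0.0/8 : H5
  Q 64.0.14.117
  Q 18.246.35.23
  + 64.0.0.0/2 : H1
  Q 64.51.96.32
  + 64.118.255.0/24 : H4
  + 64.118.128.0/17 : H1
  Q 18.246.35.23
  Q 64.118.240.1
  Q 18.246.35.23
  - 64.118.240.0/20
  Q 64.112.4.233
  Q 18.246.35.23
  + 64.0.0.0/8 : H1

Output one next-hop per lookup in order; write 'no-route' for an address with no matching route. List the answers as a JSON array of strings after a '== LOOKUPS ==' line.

Process each operation:
  + 64.48.0.0/12 (H0) depth=12
  + 16.0.0.0/5 (H4) depth=5
  del 16.0.0.0/5 (clear depth 5)
  + 64.51.96.32/28 (H0) depth=28
  ? 64.60.150.197  path d0:-→d1:-→d2:-→d3:-→d4:-→d5:-→d6:-→d7:-→d8:-→d9:-→d10:-→d11:-→d12:H0  best=H0
  ? 64.48.0.1  path d0:-→d1:-→d2:-→d3:-→d4:-→d5:-→d6:-→d7:-→d8:-→d9:-→d10:-→d11:-→d12:H0→d13:-→d14:-  best=H0
  + 64.51.96.38/32 (H1) depth=32
  + 64.51.0.0/16 (H3) depth=16
  + 64.118.240.0/20 (H3) depth=20
  ? 64.51.96.32  path d0:-→d1:-→d2:-→d3:-→d4:-→d5:-→d6:-→d7:-→d8:-→d9:-→d10:-→d11:-→d12:H0→d13:-→d14:-→d15:-→d16:H3→d17:-→d18:-→d19:-→d20:-→d21:-→d22:-→d23:-→d24:-→d25:-→d26:-→d27:-→d28:H0→d29:-  best=H0
  ? 181.173.19.184  path d0:-  best=no-route
  ? 64.51.96.38  path d0:-→d1:-→d2:-→d3:-→d4:-→d5:-→d6:-→d7:-→d8:-→d9:-→d10:-→d11:-→d12:H0→d13:-→d14:-→d15:-→d16:H3→d17:-→d18:-→d19:-→d20:-→d21:-→d22:-→d23:-→d24:-→d25:-→d26:-→d27:-→d28:H0→d29:-→d30:-→d31:-→d32:H1  best=H1
  del 64.51.0.0/16 (clear depth 16)
  ? 64.51.96.32  path d0:-→d1:-→d2:-→d3:-→d4:-→d5:-→d6:-→d7:-→d8:-→d9:-→d10:-→d11:-→d12:H0→d13:-→d14:-→d15:-→d16:-→d17:-→d18:-→d19:-→d20:-→d21:-→d22:-→d23:-→d24:-→d25:-→d26:-→d27:-→d28:H0→d29:-  best=H0
  del 64.48.0.0/12 (clear depth 12)
  ? 64.51.96.38  path d0:-→d1:-→d2:-→d3:-→d4:-→d5:-→d6:-→d7:-→d8:-→d9:-→d10:-→d11:-→d12:-→d13:-→d14:-→d15:-→d16:-→d17:-→d18:-→d19:-→d20:-→d21:-→d22:-→d23:-→d24:-→d25:-→d26:-→d27:-→d28:H0→d29:-→d30:-→d31:-→d32:H1  best=H1
  ? 64.49.96.38  path d0:-→d1:-→d2:-→d3:-→d4:-→d5:-→d6:-→d7:-→d8:-→d9:-→d10:-→d11:-→d12:-→d13:-→d14:-  best=no-route
  del 64.51.96.38/32 (clear depth 32)
  + 0.0.0.0/0 (H0) depth=0
  ? 64.118.240.0  path d0:H0→d1:-→d2:-→d3:-→d4:-→d5:-→d6:-→d7:-→d8:-→d9:-→d10:-→d11:-→d12:-→d13:-→d14:-→d15:-→d16:-→d17:-→d18:-→d19:-→d20:H3  best=H3
  + 18.246.35.23/32 (H0) depth=32
  + 64.112.0.0/12 (H1) depth=12
  + 64.0.0.0/8 (H5) depth=8
  ? 64.0.14.117  path d0:H0→d1:-→d2:-→d3:-→d4:-→d5:-→d6:-→d7:-→d8:H5→d9:-→d10:-  best=H5
  ? 18.246.35.23  path d0:H0→d1:-→d2:-→d3:-→d4:-→d5:-→d6:-→d7:-→d8:-→d9:-→d10:-→d11:-→d12:-→d13:-→d14:-→d15:-→d16:-→d17:-→d18:-→d19:-→d20:-→d21:-→d22:-→d23:-→d24:-→d25:-→d26:-→d27:-→d28:-→d29:-→d30:-→d31:-→d32:H0  best=H0
  + 64.0.0.0/2 (H1) depth=2
  ? 64.51.96.32  path d0:H0→d1:-→d2:H1→d3:-→d4:-→d5:-→d6:-→d7:-→d8:H5→d9:-→d10:-→d11:-→d12:-→d13:-→d14:-→d15:-→d16:-→d17:-→d18:-→d19:-→d20:-→d21:-→d22:-→d23:-→d24:-→d25:-→d26:-→d27:-→d28:H0→d29:-  best=H0
  + 64.118.255.0/24 (H4) depth=24
  + 64.118.128.0/17 (H1) depth=17
  ? 18.246.35.23  path d0:H0→d1:-→d2:-→d3:-→d4:-→d5:-→d6:-→d7:-→d8:-→d9:-→d10:-→d11:-→d12:-→d13:-→d14:-→d15:-→d16:-→d17:-→d18:-→d19:-→d20:-→d21:-→d22:-→d23:-→d24:-→d25:-→d26:-→d27:-→d28:-→d29:-→d30:-→d31:-→d32:H0  best=H0
  ? 64.118.240.1  path d0:H0→d1:-→d2:H1→d3:-→d4:-→d5:-→d6:-→d7:-→d8:H5→d9:-→d10:-→d11:-→d12:H1→d13:-→d14:-→d15:-→d16:-→d17:H1→d18:-→d19:-→d20:H3  best=H3
  ? 18.246.35.23  path d0:H0→d1:-→d2:-→d3:-→d4:-→d5:-→d6:-→d7:-→d8:-→d9:-→d10:-→d11:-→d12:-→d13:-→d14:-→d15:-→d16:-→d17:-→d18:-→d19:-→d20:-→d21:-→d22:-→d23:-→d24:-→d25:-→d26:-→d27:-→d28:-→d29:-→d30:-→d31:-→d32:H0  best=H0
  del 64.118.240.0/20 (clear depth 20)
  ? 64.112.4.233  path d0:H0→d1:-→d2:H1→d3:-→d4:-→d5:-→d6:-→d7:-→d8:H5→d9:-→d10:-→d11:-→d12:H1→d13:-  best=H1
  ? 18.246.35.23  path d0:H0→d1:-→d2:-→d3:-→d4:-→d5:-→d6:-→d7:-→d8:-→d9:-→d10:-→d11:-→d12:-→d13:-→d14:-→d15:-→d16:-→d17:-→d18:-→d19:-→d20:-→d21:-→d22:-→d23:-→d24:-→d25:-→d26:-→d27:-→d28:-→d29:-→d30:-→d31:-→d32:H0  best=H0
  + 64.0.0.0/8 (H1) depth=8

== LOOKUPS ==
["H0","H0","H0","no-route","H1","H0","H1","no-route","H3","H5","H0","H0","H0","H3","H0","H1","H0"]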